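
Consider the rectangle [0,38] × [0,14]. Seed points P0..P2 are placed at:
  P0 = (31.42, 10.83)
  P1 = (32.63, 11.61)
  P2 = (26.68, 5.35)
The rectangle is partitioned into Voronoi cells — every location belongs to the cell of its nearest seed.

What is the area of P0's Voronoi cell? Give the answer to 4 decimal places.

Area of P0's cell: 60.9355

1. box [0,38]×[0,14]: [(0, 0) (38, 0) (38, 14) (0, 14)]
2. ⊥bis P0·P1 via (32.025,11.22): [(0, 0) (38, 0) (38, 1.9511) (30.2329, 14) (0, 14)]  |A|=485.2077
3. ⊥bis P0·P2 via (29.05,8.09): [(38, 0.3486) (38, 1.9511) (30.2329, 14) (22.2173, 14)]  |A|=60.9355
4. canonical 4-gon: [(38, 0.3486) (38, 1.9511) (30.2329, 14) (22.2173, 14)]
5. shoelace: 60.9355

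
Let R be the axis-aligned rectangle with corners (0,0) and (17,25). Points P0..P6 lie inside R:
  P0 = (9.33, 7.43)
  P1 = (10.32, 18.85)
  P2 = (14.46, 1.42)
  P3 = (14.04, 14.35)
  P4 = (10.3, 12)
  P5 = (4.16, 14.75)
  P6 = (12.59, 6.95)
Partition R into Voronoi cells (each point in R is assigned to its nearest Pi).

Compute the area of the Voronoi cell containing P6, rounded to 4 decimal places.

1. box [0,17]×[0,25]: [(0, 0) (17, 0) (17, 25) (0, 25)]
2. ⊥bis P6·P0 via (10.96,7.19): [(9.9013, 0) (17, 0) (17, 25) (13.5823, 25)]  |A|=131.454
3. ⊥bis P6·P1 via (11.455,12.9): [(11.8107, 12.9679) (9.9013, 0) (17, 0) (17, 13.9577)]  |A|=82.2424
4. ⊥bis P6·P2 via (13.525,4.185): [(11.8107, 12.9679) (10.36, 3.1147) (17, 5.3601) (17, 13.9577)]  |A|=53.3916
5. ⊥bis P6·P3 via (13.315,10.65): [(11.5212, 11.0015) (10.36, 3.1147) (17, 5.3601) (17, 9.9279)]  |A|=37.3937
6. ⊥bis P6·P4 via (11.445,9.475): [(13.8186, 10.5513) (11.2858, 9.4028) (10.36, 3.1147) (17, 5.3601) (17, 9.9279)]  |A|=35.5043
7. ⊥bis P6·P5 via (8.375,10.85): [(13.8186, 10.5513) (11.2858, 9.4028) (10.36, 3.1147) (17, 5.3601) (17, 9.9279)]  |A|=35.5043
8. canonical 5-gon: [(13.8186, 10.5513) (11.2858, 9.4028) (10.36, 3.1147) (17, 5.3601) (17, 9.9279)]
9. shoelace: 35.5043

Area of P6's cell: 35.5043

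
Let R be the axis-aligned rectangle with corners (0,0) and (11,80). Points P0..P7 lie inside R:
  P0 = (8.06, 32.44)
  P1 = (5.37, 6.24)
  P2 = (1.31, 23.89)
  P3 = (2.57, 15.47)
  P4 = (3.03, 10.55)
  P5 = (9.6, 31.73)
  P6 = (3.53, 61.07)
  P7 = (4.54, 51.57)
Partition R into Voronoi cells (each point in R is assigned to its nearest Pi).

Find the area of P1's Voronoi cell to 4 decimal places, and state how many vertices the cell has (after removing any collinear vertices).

1. box [0,11]×[0,80]: [(0, 0) (11, 0) (11, 80) (0, 80)]
2. ⊥bis P1·P0 via (6.715,19.34): [(0, 20.0294) (0, 0) (11, 0) (11, 18.9001)]  |A|=214.1122
3. ⊥bis P1·P2 via (3.34,15.065): [(0, 14.2967) (0, 0) (11, 0) (11, 16.827)]  |A|=171.1805
4. ⊥bis P1·P3 via (3.97,10.855): [(0, 9.6507) (0, 0) (11, 0) (11, 12.9876)]  |A|=124.5105
5. ⊥bis P1·P4 via (4.2,8.395): [(0, 6.1147) (0, 0) (11, 0) (11, 12.0869)]  |A|=100.1088
6. ⊥bis P1·P5 via (7.485,18.985): [(0, 6.1147) (0, 0) (11, 0) (11, 12.0869)]  |A|=100.1088
7. ⊥bis P1·P6 via (4.45,33.655): [(0, 6.1147) (0, 0) (11, 0) (11, 12.0869)]  |A|=100.1088
8. ⊥bis P1·P7 via (4.955,28.905): [(0, 6.1147) (0, 0) (11, 0) (11, 12.0869)]  |A|=100.1088
9. canonical 4-gon: [(0, 6.1147) (0, 0) (11, 0) (11, 12.0869)]
10. shoelace: 100.1088

Area of P1's cell: 100.1088 (4 vertices)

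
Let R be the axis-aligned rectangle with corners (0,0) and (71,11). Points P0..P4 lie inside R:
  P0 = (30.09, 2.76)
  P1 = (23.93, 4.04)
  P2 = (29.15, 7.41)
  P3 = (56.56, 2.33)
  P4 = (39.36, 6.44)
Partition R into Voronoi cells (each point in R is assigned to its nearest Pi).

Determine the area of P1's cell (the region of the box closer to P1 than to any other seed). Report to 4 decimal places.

Area of P1's cell: 284.4771

1. box [0,71]×[0,11]: [(0, 0) (71, 0) (71, 11) (0, 11)]
2. ⊥bis P1·P0 via (27.01,3.4): [(0, 0) (26.3035, 0) (28.5892, 11) (0, 11)]  |A|=301.91
3. ⊥bis P1·P2 via (26.54,5.725): [(0, 0) (26.3035, 0) (27.261, 4.6081) (23.1345, 11) (0, 11)]  |A|=284.4771
4. ⊥bis P1·P3 via (40.245,3.185): [(0, 0) (26.3035, 0) (27.261, 4.6081) (23.1345, 11) (0, 11)]  |A|=284.4771
5. ⊥bis P1·P4 via (31.645,5.24): [(0, 0) (26.3035, 0) (27.261, 4.6081) (23.1345, 11) (0, 11)]  |A|=284.4771
6. canonical 5-gon: [(0, 0) (26.3035, 0) (27.261, 4.6081) (23.1345, 11) (0, 11)]
7. shoelace: 284.4771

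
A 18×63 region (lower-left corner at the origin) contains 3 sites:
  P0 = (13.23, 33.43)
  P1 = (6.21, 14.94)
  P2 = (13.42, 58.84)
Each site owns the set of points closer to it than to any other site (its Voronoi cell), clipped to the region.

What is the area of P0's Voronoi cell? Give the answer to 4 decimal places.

1. box [0,18]×[0,63]: [(0, 0) (18, 0) (18, 63) (0, 63)]
2. ⊥bis P0·P1 via (9.72,24.185): [(0, 27.8753) (18, 21.0414) (18, 63) (0, 63)]  |A|=693.7495
3. ⊥bis P0·P2 via (13.325,46.135): [(0, 46.2346) (0, 27.8753) (18, 21.0414) (18, 46.1)]  |A|=390.7617
4. canonical 4-gon: [(0, 46.2346) (0, 27.8753) (18, 21.0414) (18, 46.1)]
5. shoelace: 390.7617

Area of P0's cell: 390.7617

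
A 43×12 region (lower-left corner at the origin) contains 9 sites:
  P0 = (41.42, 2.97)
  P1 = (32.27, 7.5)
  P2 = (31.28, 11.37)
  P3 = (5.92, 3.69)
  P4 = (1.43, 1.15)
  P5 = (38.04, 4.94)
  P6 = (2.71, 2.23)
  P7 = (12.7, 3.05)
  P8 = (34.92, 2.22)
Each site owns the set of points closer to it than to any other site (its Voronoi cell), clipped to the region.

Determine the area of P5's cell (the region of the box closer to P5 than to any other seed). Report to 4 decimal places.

1. box [0,43]×[0,12]: [(0, 0) (43, 0) (43, 12) (0, 12)]
2. ⊥bis P5·P0 via (39.73,3.955): [(0, 0) (37.4249, 0) (43, 9.5655) (43, 12) (0, 12)]  |A|=489.3357
3. ⊥bis P5·P1 via (35.155,6.22): [(32.3953, 0) (37.4249, 0) (43, 9.5655) (43, 12) (37.7194, 12)]  |A|=68.647
4. ⊥bis P5·P2 via (34.66,8.155): [(37.1968, 10.822) (32.3953, 0) (37.4249, 0) (43, 9.5655) (43, 12) (38.3173, 12)]  |A|=68.2948
5. ⊥bis P5·P3 via (21.98,4.315): [(37.1968, 10.822) (32.3953, 0) (37.4249, 0) (43, 9.5655) (43, 12) (38.3173, 12)]  |A|=68.2948
6. ⊥bis P5·P4 via (19.735,3.045): [(37.1968, 10.822) (32.3953, 0) (37.4249, 0) (43, 9.5655) (43, 12) (38.3173, 12)]  |A|=68.2948
7. ⊥bis P5·P6 via (20.375,3.585): [(37.1968, 10.822) (32.3953, 0) (37.4249, 0) (43, 9.5655) (43, 12) (38.3173, 12)]  |A|=68.2948
8. ⊥bis P5·P7 via (25.37,3.995): [(37.1968, 10.822) (32.3953, 0) (37.4249, 0) (43, 9.5655) (43, 12) (38.3173, 12)]  |A|=68.2948
9. ⊥bis P5·P8 via (36.48,3.58): [(37.1968, 10.822) (34.8256, 5.4776) (38.2968, 1.496) (43, 9.5655) (43, 12) (38.3173, 12)]  |A|=50.1875
10. canonical 6-gon: [(37.1968, 10.822) (34.8256, 5.4776) (38.2968, 1.496) (43, 9.5655) (43, 12) (38.3173, 12)]
11. shoelace: 50.1875

Area of P5's cell: 50.1875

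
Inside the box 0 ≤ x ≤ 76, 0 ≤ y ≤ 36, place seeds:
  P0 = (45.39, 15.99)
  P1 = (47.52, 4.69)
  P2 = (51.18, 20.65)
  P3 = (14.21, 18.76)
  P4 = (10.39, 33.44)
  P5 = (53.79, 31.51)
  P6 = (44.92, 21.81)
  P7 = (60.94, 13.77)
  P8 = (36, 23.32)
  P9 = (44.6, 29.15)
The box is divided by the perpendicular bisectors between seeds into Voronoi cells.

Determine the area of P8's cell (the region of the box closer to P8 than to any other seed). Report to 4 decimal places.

Area of P8's cell: 340.9589

1. box [0,76]×[0,36]: [(0, 0) (76, 0) (76, 36) (0, 36)]
2. ⊥bis P8·P0 via (40.695,19.655): [(0, 0) (25.352, 0) (53.4542, 36) (0, 36)]  |A|=1418.5108
3. ⊥bis P8·P1 via (41.76,14.005): [(0, 0) (19.1113, 0) (31.1752, 7.4598) (53.4542, 36) (0, 36)]  |A|=1395.2336
4. ⊥bis P8·P2 via (43.59,21.985): [(0, 0) (19.1113, 0) (31.1752, 7.4598) (43.903, 23.7646) (46.0551, 36) (0, 36)]  |A|=1349.968
5. ⊥bis P8·P3 via (25.105,21.04): [(28.3168, 5.6923) (31.1752, 7.4598) (43.903, 23.7646) (46.0551, 36) (21.9743, 36)]  |A|=452.8762
6. ⊥bis P8·P4 via (23.195,28.38): [(23.4395, 28.9987) (28.3168, 5.6923) (31.1752, 7.4598) (43.903, 23.7646) (46.0551, 36) (26.2061, 36)]  |A|=438.0622
7. ⊥bis P8·P5 via (44.895,27.415): [(23.4395, 28.9987) (28.3168, 5.6923) (31.1752, 7.4598) (43.903, 23.7646) (44.6418, 27.965) (40.9427, 36) (26.2061, 36)]  |A|=417.5232
8. ⊥bis P8·P6 via (40.46,22.565): [(23.4395, 28.9987) (28.3168, 5.6923) (31.1752, 7.4598) (39.7659, 18.4648) (42.2526, 33.1546) (40.9427, 36) (26.2061, 36)]  |A|=386.7913
9. ⊥bis P8·P7 via (48.47,18.545): [(23.4395, 28.9987) (28.3168, 5.6923) (31.1752, 7.4598) (39.7659, 18.4648) (42.2526, 33.1546) (40.9427, 36) (26.2061, 36)]  |A|=386.7913
10. ⊥bis P8·P9 via (40.3,26.235): [(23.4395, 28.9987) (28.3168, 5.6923) (31.1752, 7.4598) (39.7659, 18.4648) (40.9252, 25.3128) (33.6802, 36) (26.2061, 36)]  |A|=340.9589
11. canonical 7-gon: [(23.4395, 28.9987) (28.3168, 5.6923) (31.1752, 7.4598) (39.7659, 18.4648) (40.9252, 25.3128) (33.6802, 36) (26.2061, 36)]
12. shoelace: 340.9589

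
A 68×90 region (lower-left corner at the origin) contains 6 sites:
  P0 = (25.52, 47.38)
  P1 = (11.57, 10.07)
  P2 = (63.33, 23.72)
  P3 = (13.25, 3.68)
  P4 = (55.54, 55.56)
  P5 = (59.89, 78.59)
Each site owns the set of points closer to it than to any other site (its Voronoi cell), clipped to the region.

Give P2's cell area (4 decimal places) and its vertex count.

Area of P2's cell: 1079.7725 (6 vertices)

1. box [0,68]×[0,90]: [(0, 0) (68, 0) (68, 90) (0, 90)]
2. ⊥bis P2·P0 via (44.425,35.55): [(22.1792, 0) (68, 0) (68, 73.2242)]  |A|=1677.5942
3. ⊥bis P2·P1 via (37.45,16.895): [(36.0569, 22.1774) (41.9055, 0) (68, 0) (68, 73.2242)]  |A|=1458.8556
4. ⊥bis P2·P3 via (38.29,13.7): [(36.0569, 22.1774) (38.2976, 13.6811) (43.7722, 0) (68, 0) (68, 73.2242)]  |A|=1446.0864
5. ⊥bis P2·P4 via (59.435,39.64): [(44.7336, 36.0431) (36.0569, 22.1774) (38.2976, 13.6811) (43.7722, 0) (68, 0) (68, 41.7355)]  |A|=1079.7725
6. ⊥bis P2·P5 via (61.61,51.155): [(44.7336, 36.0431) (36.0569, 22.1774) (38.2976, 13.6811) (43.7722, 0) (68, 0) (68, 41.7355)]  |A|=1079.7725
7. canonical 6-gon: [(44.7336, 36.0431) (36.0569, 22.1774) (38.2976, 13.6811) (43.7722, 0) (68, 0) (68, 41.7355)]
8. shoelace: 1079.7725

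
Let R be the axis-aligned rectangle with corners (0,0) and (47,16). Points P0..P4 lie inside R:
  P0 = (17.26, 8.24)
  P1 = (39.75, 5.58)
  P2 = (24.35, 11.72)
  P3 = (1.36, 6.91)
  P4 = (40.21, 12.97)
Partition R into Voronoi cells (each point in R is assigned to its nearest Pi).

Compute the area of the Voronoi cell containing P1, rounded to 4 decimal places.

1. box [0,47]×[0,16]: [(0, 0) (47, 0) (47, 16) (0, 16)]
2. ⊥bis P1·P0 via (28.505,6.91): [(27.6877, 0) (47, 0) (47, 16) (29.5801, 16)]  |A|=293.8573
3. ⊥bis P1·P2 via (32.05,8.65): [(28.6012, 0) (47, 0) (47, 16) (34.9805, 16)]  |A|=243.3465
4. ⊥bis P1·P3 via (20.555,6.245): [(28.6012, 0) (47, 0) (47, 16) (34.9805, 16)]  |A|=243.3465
5. ⊥bis P1·P4 via (39.98,9.275): [(32.4852, 9.7415) (28.6012, 0) (47, 0) (47, 8.838)]  |A|=153.7572
6. canonical 4-gon: [(32.4852, 9.7415) (28.6012, 0) (47, 0) (47, 8.838)]
7. shoelace: 153.7572

Area of P1's cell: 153.7572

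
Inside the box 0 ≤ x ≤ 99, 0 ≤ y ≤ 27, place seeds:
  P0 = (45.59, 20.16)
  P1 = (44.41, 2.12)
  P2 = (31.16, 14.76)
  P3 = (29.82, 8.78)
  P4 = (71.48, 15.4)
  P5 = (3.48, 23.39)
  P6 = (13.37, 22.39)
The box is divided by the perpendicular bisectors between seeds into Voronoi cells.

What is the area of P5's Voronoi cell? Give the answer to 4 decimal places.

Area of P5's cell: 201.8400

1. box [0,99]×[0,27]: [(0, 0) (99, 0) (99, 27) (0, 27)]
2. ⊥bis P5·P0 via (24.535,21.775): [(0, 0) (22.8648, 0) (24.9358, 27) (0, 27)]  |A|=645.3074
3. ⊥bis P5·P1 via (23.945,12.755): [(0, 0) (17.3166, 0) (23.8255, 12.525) (24.9358, 27) (0, 27)]  |A|=610.5622
4. ⊥bis P5·P2 via (17.32,19.075): [(0, 0) (11.3728, 0) (19.7908, 27) (0, 27)]  |A|=420.7097
5. ⊥bis P5·P3 via (16.65,16.085): [(0, 0) (7.7281, 0) (16.0512, 15.0054) (19.7908, 27) (0, 27)]  |A|=393.3645
6. ⊥bis P5·P4 via (37.48,19.395): [(0, 0) (7.7281, 0) (16.0512, 15.0054) (19.7908, 27) (0, 27)]  |A|=393.3645
7. ⊥bis P5·P6 via (8.425,22.89): [(0, 0) (6.1105, 0) (8.8406, 27) (0, 27)]  |A|=201.84
8. canonical 4-gon: [(0, 0) (6.1105, 0) (8.8406, 27) (0, 27)]
9. shoelace: 201.84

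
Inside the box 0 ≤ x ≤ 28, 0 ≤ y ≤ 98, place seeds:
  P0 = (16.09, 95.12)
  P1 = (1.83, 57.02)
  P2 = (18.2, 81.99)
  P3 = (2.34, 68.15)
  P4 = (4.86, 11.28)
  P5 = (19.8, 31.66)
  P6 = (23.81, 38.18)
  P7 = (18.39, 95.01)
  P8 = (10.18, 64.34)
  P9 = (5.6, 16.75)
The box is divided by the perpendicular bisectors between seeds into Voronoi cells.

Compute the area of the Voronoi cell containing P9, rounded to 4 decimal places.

Area of P9's cell: 284.9093

1. box [0,28]×[0,98]: [(0, 0) (28, 0) (28, 98) (0, 98)]
2. ⊥bis P9·P0 via (10.845,55.935): [(0, 57.3866) (0, 0) (28, 0) (28, 53.6388)]  |A|=1554.3555
3. ⊥bis P9·P1 via (3.715,36.885): [(0, 36.5372) (0, 0) (28, 0) (28, 39.1585)]  |A|=1059.7401
4. ⊥bis P9·P2 via (11.9,49.37): [(0, 36.5372) (0, 0) (28, 0) (28, 39.1585)]  |A|=1059.7401
5. ⊥bis P9·P3 via (3.97,42.45): [(0, 36.5372) (0, 0) (28, 0) (28, 39.1585)]  |A|=1059.7401
6. ⊥bis P9·P4 via (5.23,14.015): [(0, 36.5372) (0, 14.7225) (28, 10.9346) (28, 39.1585)]  |A|=700.5403
7. ⊥bis P9·P5 via (12.7,24.205): [(0, 36.3002) (0, 14.7225) (26.4077, 11.15)]  |A|=284.9093
8. ⊥bis P9·P6 via (14.705,27.465): [(0, 36.3002) (0, 14.7225) (26.4077, 11.15)]  |A|=284.9093
9. ⊥bis P9·P7 via (11.995,55.88): [(0, 36.3002) (0, 14.7225) (26.4077, 11.15)]  |A|=284.9093
10. ⊥bis P9·P8 via (7.89,40.545): [(0, 36.3002) (0, 14.7225) (26.4077, 11.15)]  |A|=284.9093
11. canonical 3-gon: [(0, 36.3002) (0, 14.7225) (26.4077, 11.15)]
12. shoelace: 284.9093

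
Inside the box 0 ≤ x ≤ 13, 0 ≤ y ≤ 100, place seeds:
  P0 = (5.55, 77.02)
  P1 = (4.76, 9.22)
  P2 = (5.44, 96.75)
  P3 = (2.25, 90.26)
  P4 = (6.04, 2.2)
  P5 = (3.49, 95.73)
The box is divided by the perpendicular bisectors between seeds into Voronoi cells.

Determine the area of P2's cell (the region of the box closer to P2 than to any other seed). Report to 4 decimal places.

Area of P2's cell: 76.3832

1. box [0,13]×[0,100]: [(0, 0) (13, 0) (13, 100) (0, 100)]
2. ⊥bis P2·P0 via (5.495,86.885): [(0, 86.8544) (13, 86.9268) (13, 100) (0, 100)]  |A|=170.4222
3. ⊥bis P2·P1 via (5.1,52.985): [(0, 86.8544) (13, 86.9268) (13, 100) (0, 100)]  |A|=170.4222
4. ⊥bis P2·P3 via (3.845,93.505): [(0, 95.3949) (13, 89.0051) (13, 100) (0, 100)]  |A|=101.4
5. ⊥bis P2·P4 via (5.74,49.475): [(0, 95.3949) (13, 89.0051) (13, 100) (0, 100)]  |A|=101.4
6. ⊥bis P2·P5 via (4.465,96.24): [(6.6053, 92.1482) (13, 89.0051) (13, 100) (2.4982, 100)]  |A|=76.3832
7. canonical 4-gon: [(6.6053, 92.1482) (13, 89.0051) (13, 100) (2.4982, 100)]
8. shoelace: 76.3832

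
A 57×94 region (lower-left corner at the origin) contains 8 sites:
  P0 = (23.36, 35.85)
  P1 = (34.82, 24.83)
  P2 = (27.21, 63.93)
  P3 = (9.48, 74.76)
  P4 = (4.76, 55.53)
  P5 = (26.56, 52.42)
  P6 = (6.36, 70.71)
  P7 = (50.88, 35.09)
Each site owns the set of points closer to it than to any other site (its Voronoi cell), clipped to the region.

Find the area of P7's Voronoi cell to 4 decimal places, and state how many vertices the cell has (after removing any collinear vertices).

Area of P7's cell: 614.6935 (5 vertices)

1. box [0,57]×[0,94]: [(0, 0) (57, 0) (57, 94) (0, 94)]
2. ⊥bis P7·P0 via (37.12,35.47): [(36.1405, 0) (57, 0) (57, 94) (38.7364, 94)]  |A|=1838.7889
3. ⊥bis P7·P1 via (42.85,29.96): [(37.2116, 38.7858) (57, 7.811) (57, 94) (38.7364, 94)]  |A|=1356.9778
4. ⊥bis P7·P2 via (39.045,49.51): [(37.4721, 48.2191) (37.2116, 38.7858) (57, 7.811) (57, 64.2463)]  |A|=648.401
5. ⊥bis P7·P3 via (30.18,54.925): [(37.4721, 48.2191) (37.2116, 38.7858) (57, 7.811) (57, 64.2463)]  |A|=648.401
6. ⊥bis P7·P4 via (27.82,45.31): [(37.4721, 48.2191) (37.2116, 38.7858) (57, 7.811) (57, 64.2463)]  |A|=648.401
7. ⊥bis P7·P5 via (38.72,43.755): [(48.1401, 56.9747) (37.2935, 41.7531) (37.2116, 38.7858) (57, 7.811) (57, 64.2463)]  |A|=614.6935
8. ⊥bis P7·P6 via (28.62,52.9): [(48.1401, 56.9747) (37.2935, 41.7531) (37.2116, 38.7858) (57, 7.811) (57, 64.2463)]  |A|=614.6935
9. canonical 5-gon: [(48.1401, 56.9747) (37.2935, 41.7531) (37.2116, 38.7858) (57, 7.811) (57, 64.2463)]
10. shoelace: 614.6935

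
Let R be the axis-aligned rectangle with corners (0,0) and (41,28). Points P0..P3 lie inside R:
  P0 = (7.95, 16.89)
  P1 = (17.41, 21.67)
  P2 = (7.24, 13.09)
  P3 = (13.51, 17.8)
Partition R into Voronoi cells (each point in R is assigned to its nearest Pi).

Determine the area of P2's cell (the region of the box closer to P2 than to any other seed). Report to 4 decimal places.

Area of P2's cell: 249.3715

1. box [0,41]×[0,28]: [(0, 0) (41, 0) (41, 28) (0, 28)]
2. ⊥bis P2·P0 via (7.595,14.99): [(0, 16.4091) (0, 0) (41, 0) (41, 8.7485)]  |A|=515.7309
3. ⊥bis P2·P1 via (12.325,17.38): [(15.6038, 13.4936) (0, 16.4091) (0, 0) (26.9878, 0)]  |A|=310.1031
4. ⊥bis P2·P3 via (10.375,15.445): [(11.2265, 14.3115) (0, 16.4091) (0, 0) (21.9772, 0)]  |A|=249.3715
5. canonical 4-gon: [(11.2265, 14.3115) (0, 16.4091) (0, 0) (21.9772, 0)]
6. shoelace: 249.3715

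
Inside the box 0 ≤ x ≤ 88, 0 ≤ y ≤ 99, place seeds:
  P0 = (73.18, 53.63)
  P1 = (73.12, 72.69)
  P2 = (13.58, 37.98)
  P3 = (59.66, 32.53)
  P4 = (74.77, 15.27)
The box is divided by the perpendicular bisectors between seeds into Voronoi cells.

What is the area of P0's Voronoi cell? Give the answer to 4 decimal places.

1. box [0,88]×[0,99]: [(0, 0) (88, 0) (88, 99) (0, 99)]
2. ⊥bis P0·P1 via (73.15,63.16): [(0, 62.9297) (0, 0) (88, 0) (88, 63.2067)]  |A|=5550.0049
3. ⊥bis P0·P2 via (43.38,45.805): [(38.8512, 63.052) (55.4077, 0) (88, 0) (88, 63.2067)]  |A|=2580.7744
4. ⊥bis P0·P3 via (66.42,43.08): [(38.8512, 63.052) (39.5796, 60.2782) (88, 29.2524) (88, 63.2067)]  |A|=890.262
5. ⊥bis P0·P4 via (73.975,34.45): [(38.8512, 63.052) (39.5796, 60.2782) (79.5291, 34.6802) (88, 35.0313) (88, 63.2067)]  |A|=865.7859
6. canonical 5-gon: [(38.8512, 63.052) (39.5796, 60.2782) (79.5291, 34.6802) (88, 35.0313) (88, 63.2067)]
7. shoelace: 865.7859

Area of P0's cell: 865.7859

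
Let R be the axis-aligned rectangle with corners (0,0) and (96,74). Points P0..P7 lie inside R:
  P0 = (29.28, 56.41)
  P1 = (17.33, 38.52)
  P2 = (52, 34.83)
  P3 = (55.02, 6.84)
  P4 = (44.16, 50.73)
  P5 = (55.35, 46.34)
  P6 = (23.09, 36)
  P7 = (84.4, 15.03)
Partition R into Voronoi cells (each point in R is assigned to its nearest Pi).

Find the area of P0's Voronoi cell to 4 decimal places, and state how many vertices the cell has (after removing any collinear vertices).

1. box [0,96]×[0,74]: [(0, 0) (96, 0) (96, 74) (0, 74)]
2. ⊥bis P0·P1 via (23.305,47.465): [(0, 63.0321) (94.3635, 0) (96, 0) (96, 74) (0, 74)]  |A|=4130.0376
3. ⊥bis P0·P2 via (40.64,45.62): [(0, 63.0321) (34.9832, 39.6643) (67.596, 74) (0, 74)]  |A|=1352.3236
4. ⊥bis P0·P3 via (42.15,31.625): [(0, 63.0321) (34.9832, 39.6643) (67.596, 74) (0, 74)]  |A|=1352.3236
5. ⊥bis P0·P4 via (36.72,53.57): [(0, 63.0321) (32.1375, 41.5651) (44.5185, 74) (0, 74)]  |A|=898.2174
6. ⊥bis P0·P5 via (42.315,51.375): [(0, 63.0321) (32.1375, 41.5651) (44.5185, 74) (0, 74)]  |A|=898.2174
7. ⊥bis P0·P6 via (26.185,46.205): [(0, 63.0321) (24.3649, 46.757) (33.1072, 44.1056) (44.5185, 74) (0, 74)]  |A|=885.8271
8. ⊥bis P0·P7 via (56.84,35.72): [(0, 63.0321) (24.3649, 46.757) (33.1072, 44.1056) (44.5185, 74) (0, 74)]  |A|=885.8271
9. canonical 5-gon: [(0, 63.0321) (24.3649, 46.757) (33.1072, 44.1056) (44.5185, 74) (0, 74)]
10. shoelace: 885.8271

Area of P0's cell: 885.8271 (5 vertices)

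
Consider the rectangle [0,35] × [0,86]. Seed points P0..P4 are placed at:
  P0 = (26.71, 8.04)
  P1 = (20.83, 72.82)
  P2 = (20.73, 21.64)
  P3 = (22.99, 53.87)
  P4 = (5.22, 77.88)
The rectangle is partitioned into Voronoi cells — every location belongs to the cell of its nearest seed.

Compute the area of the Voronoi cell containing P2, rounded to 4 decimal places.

1. box [0,35]×[0,86]: [(0, 0) (35, 0) (35, 86) (0, 86)]
2. ⊥bis P2·P0 via (23.72,14.84): [(0, 4.4102) (35, 19.7999) (35, 86) (0, 86)]  |A|=2586.324
3. ⊥bis P2·P1 via (20.78,47.23): [(0, 47.2706) (0, 4.4102) (35, 19.7999) (35, 47.2022)]  |A|=1229.5983
4. ⊥bis P2·P3 via (21.86,37.755): [(0, 39.2878) (0, 4.4102) (35, 19.7999) (35, 36.8336)]  |A|=908.4494
5. ⊥bis P2·P4 via (12.975,49.76): [(0, 39.2878) (0, 4.4102) (35, 19.7999) (35, 36.8336)]  |A|=908.4494
6. canonical 4-gon: [(0, 39.2878) (0, 4.4102) (35, 19.7999) (35, 36.8336)]
7. shoelace: 908.4494

Area of P2's cell: 908.4494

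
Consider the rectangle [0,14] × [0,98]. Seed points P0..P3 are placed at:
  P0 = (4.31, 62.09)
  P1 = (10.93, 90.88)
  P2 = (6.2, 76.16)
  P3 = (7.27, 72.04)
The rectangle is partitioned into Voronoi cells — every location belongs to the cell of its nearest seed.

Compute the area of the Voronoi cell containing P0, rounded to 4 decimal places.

Area of P0's cell: 933.8706

1. box [0,14]×[0,98]: [(0, 0) (14, 0) (14, 98) (0, 98)]
2. ⊥bis P0·P1 via (7.62,76.485): [(0, 78.2372) (0, 0) (14, 0) (14, 75.018)]  |A|=1072.7859
3. ⊥bis P0·P2 via (5.255,69.125): [(0, 69.8309) (0, 0) (14, 0) (14, 67.9503)]  |A|=964.4684
4. ⊥bis P0·P3 via (5.79,67.065): [(0, 68.7875) (0, 0) (14, 0) (14, 64.6226)]  |A|=933.8706
5. canonical 4-gon: [(0, 68.7875) (0, 0) (14, 0) (14, 64.6226)]
6. shoelace: 933.8706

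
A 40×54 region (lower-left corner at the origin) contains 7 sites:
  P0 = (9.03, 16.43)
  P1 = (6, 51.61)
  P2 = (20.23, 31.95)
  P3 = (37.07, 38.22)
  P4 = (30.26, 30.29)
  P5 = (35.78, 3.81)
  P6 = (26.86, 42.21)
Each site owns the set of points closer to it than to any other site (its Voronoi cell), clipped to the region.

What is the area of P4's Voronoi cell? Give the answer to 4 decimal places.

1. box [0,40]×[0,54]: [(0, 0) (40, 0) (40, 54) (0, 54)]
2. ⊥bis P4·P0 via (19.645,23.36): [(0, 53.4512) (34.8956, 0) (40, 0) (40, 54) (0, 54)]  |A|=1227.3958
3. ⊥bis P4·P1 via (18.13,40.95): [(12.4104, 34.4416) (34.8956, 0) (40, 0) (40, 54) (29.5985, 54)]  |A|=934.5408
4. ⊥bis P4·P2 via (25.245,31.12): [(28.9002, 53.2054) (23.0879, 18.0864) (34.8956, 0) (40, 0) (40, 54) (29.5985, 54)]  |A|=699.5175
5. ⊥bis P4·P3 via (33.665,34.255): [(26.7471, 40.1959) (23.0879, 18.0864) (34.8956, 0) (40, 0) (40, 28.8147)]  |A|=457.1497
6. ⊥bis P4·P5 via (33.02,17.05): [(26.7471, 40.1959) (23.0879, 18.0864) (24.8732, 15.3517) (40, 18.505) (40, 28.8147)]  |A|=278.0078
7. ⊥bis P4·P6 via (28.56,36.25): [(30.6483, 36.8457) (25.9719, 35.5118) (23.0879, 18.0864) (24.8732, 15.3517) (40, 18.505) (40, 28.8147)]  |A|=267.5724
8. canonical 6-gon: [(30.6483, 36.8457) (25.9719, 35.5118) (23.0879, 18.0864) (24.8732, 15.3517) (40, 18.505) (40, 28.8147)]
9. shoelace: 267.5724

Area of P4's cell: 267.5724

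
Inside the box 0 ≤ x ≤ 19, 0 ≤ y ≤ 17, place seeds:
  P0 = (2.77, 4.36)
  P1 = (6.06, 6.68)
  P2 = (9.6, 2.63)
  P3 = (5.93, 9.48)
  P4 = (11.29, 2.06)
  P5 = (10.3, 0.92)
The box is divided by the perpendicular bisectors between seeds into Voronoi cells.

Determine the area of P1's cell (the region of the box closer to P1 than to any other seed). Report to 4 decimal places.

Area of P1's cell: 23.1349

1. box [0,19]×[0,17]: [(0, 0) (19, 0) (19, 17) (0, 17)]
2. ⊥bis P1·P0 via (4.415,5.52): [(0, 11.7809) (8.3075, 0) (19, 0) (19, 17) (0, 17)]  |A|=274.0648
3. ⊥bis P1·P2 via (7.83,4.655): [(0, 11.7809) (6.0946, 3.1381) (19, 14.4184) (19, 17) (0, 17)]  |A|=164.25
4. ⊥bis P1·P3 via (5.995,8.08): [(2.7171, 7.9278) (6.0946, 3.1381) (12.0712, 8.3621)]  |A|=23.1349
5. ⊥bis P1·P4 via (8.675,4.37): [(2.7171, 7.9278) (6.0946, 3.1381) (12.0712, 8.3621)]  |A|=23.1349
6. ⊥bis P1·P5 via (8.18,3.8): [(2.7171, 7.9278) (6.0946, 3.1381) (12.0712, 8.3621)]  |A|=23.1349
7. canonical 3-gon: [(2.7171, 7.9278) (6.0946, 3.1381) (12.0712, 8.3621)]
8. shoelace: 23.1349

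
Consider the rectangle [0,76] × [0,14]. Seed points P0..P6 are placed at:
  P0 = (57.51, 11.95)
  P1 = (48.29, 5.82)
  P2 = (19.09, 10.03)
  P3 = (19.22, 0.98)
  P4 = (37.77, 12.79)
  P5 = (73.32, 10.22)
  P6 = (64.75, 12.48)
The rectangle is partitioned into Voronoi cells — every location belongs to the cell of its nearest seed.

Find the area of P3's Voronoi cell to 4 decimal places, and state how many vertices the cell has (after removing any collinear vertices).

1. box [0,76]×[0,14]: [(0, 0) (76, 0) (76, 14) (0, 14)]
2. ⊥bis P3·P0 via (38.365,6.465): [(0, 0) (40.2172, 0) (36.2062, 14) (0, 14)]  |A|=534.9641
3. ⊥bis P3·P1 via (33.755,3.4): [(0, 0) (34.3211, 0) (31.9902, 14) (0, 14)]  |A|=464.1787
4. ⊥bis P3·P2 via (19.155,5.505): [(0, 5.2298) (0, 0) (34.3211, 0) (33.3705, 5.7092)]  |A|=185.2343
5. ⊥bis P3·P4 via (28.495,6.885): [(29.281, 5.6505) (0, 5.2298) (0, 0) (32.8784, 0)]  |A|=169.4564
6. ⊥bis P3·P5 via (46.27,5.6): [(29.281, 5.6505) (0, 5.2298) (0, 0) (32.8784, 0)]  |A|=169.4564
7. ⊥bis P3·P6 via (41.985,6.73): [(29.281, 5.6505) (0, 5.2298) (0, 0) (32.8784, 0)]  |A|=169.4564
8. canonical 4-gon: [(29.281, 5.6505) (0, 5.2298) (0, 0) (32.8784, 0)]
9. shoelace: 169.4564

Area of P3's cell: 169.4564 (4 vertices)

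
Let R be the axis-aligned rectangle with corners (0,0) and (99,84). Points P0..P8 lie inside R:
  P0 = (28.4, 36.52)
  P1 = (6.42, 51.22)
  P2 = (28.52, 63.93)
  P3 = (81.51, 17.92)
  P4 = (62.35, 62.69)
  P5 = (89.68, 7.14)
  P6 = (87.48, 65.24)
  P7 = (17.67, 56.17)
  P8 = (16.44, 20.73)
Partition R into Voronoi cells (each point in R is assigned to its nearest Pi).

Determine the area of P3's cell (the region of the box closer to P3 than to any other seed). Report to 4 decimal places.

1. box [0,99]×[0,84]: [(0, 0) (99, 0) (99, 84) (0, 84)]
2. ⊥bis P3·P0 via (54.955,27.22): [(45.4221, 0) (99, 0) (99, 84) (74.8403, 84)]  |A|=3264.9792
3. ⊥bis P3·P1 via (43.965,34.57): [(45.4221, 0) (99, 0) (99, 84) (74.8403, 84)]  |A|=3264.9792
4. ⊥bis P3·P2 via (55.015,40.925): [(62.9588, 50.074) (45.4221, 0) (99, 0) (99, 84) (92.416, 84)]  |A|=2966.8416
5. ⊥bis P3·P4 via (71.93,40.305): [(57.3527, 34.0664) (45.4221, 0) (99, 0) (99, 51.89)]  |A|=1993.1426
6. ⊥bis P3·P5 via (85.595,12.53): [(57.3527, 34.0664) (45.4221, 0) (69.0621, 0) (99, 22.6894) (99, 51.89)]  |A|=1653.506
7. ⊥bis P3·P6 via (84.495,41.58): [(77.0917, 42.514) (57.3527, 34.0664) (45.4221, 0) (69.0621, 0) (99, 22.6894) (99, 39.75)]  |A|=1520.5225
8. ⊥bis P3·P7 via (49.59,37.045): [(77.0917, 42.514) (57.3527, 34.0664) (45.4221, 0) (69.0621, 0) (99, 22.6894) (99, 39.75)]  |A|=1520.5225
9. ⊥bis P3·P8 via (48.975,19.325): [(77.0917, 42.514) (57.3527, 34.0664) (48.5228, 8.8537) (48.1405, 0) (69.0621, 0) (99, 22.6894) (99, 39.75)]  |A|=1508.4888
10. canonical 7-gon: [(77.0917, 42.514) (57.3527, 34.0664) (48.5228, 8.8537) (48.1405, 0) (69.0621, 0) (99, 22.6894) (99, 39.75)]
11. shoelace: 1508.4888

Area of P3's cell: 1508.4888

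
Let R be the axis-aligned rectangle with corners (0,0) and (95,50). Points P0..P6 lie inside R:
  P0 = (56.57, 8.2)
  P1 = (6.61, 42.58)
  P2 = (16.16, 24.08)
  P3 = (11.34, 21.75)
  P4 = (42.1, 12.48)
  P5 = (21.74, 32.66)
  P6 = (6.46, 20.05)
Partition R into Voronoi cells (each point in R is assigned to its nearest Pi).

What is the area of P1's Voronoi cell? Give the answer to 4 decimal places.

1. box [0,95]×[0,50]: [(0, 0) (95, 0) (95, 50) (0, 50)]
2. ⊥bis P1·P0 via (31.59,25.39): [(0, 0) (14.1179, 0) (48.5254, 50) (0, 50)]  |A|=1566.0811
3. ⊥bis P1·P2 via (11.385,33.33): [(0, 27.4529) (43.6777, 50) (0, 50)]  |A|=492.4029
4. ⊥bis P1·P3 via (8.975,32.165): [(0, 30.127) (9.2485, 32.2271) (43.6777, 50) (0, 50)]  |A|=480.0371
5. ⊥bis P1·P4 via (24.355,27.53): [(0, 30.127) (9.2485, 32.2271) (43.2058, 49.7564) (43.4124, 50) (0, 50)]  |A|=480.0048
6. ⊥bis P1·P5 via (14.175,37.62): [(0, 30.127) (9.2485, 32.2271) (11.3506, 33.3123) (22.292, 50) (0, 50)]  |A|=301.5974
7. ⊥bis P1·P6 via (6.535,31.315): [(0, 31.3585) (5.2689, 31.3234) (9.2485, 32.2271) (11.3506, 33.3123) (22.292, 50) (0, 50)]  |A|=298.3531
8. canonical 6-gon: [(0, 31.3585) (5.2689, 31.3234) (9.2485, 32.2271) (11.3506, 33.3123) (22.292, 50) (0, 50)]
9. shoelace: 298.3531

Area of P1's cell: 298.3531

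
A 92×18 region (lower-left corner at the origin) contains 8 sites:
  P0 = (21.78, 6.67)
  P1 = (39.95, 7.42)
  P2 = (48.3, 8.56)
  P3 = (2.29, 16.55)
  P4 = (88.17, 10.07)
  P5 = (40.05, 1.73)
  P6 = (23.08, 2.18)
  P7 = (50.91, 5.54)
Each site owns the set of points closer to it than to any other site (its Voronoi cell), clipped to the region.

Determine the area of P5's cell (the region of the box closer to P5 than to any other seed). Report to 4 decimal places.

Area of P5's cell: 65.0898

1. box [0,92]×[0,18]: [(0, 0) (92, 0) (92, 18) (0, 18)]
2. ⊥bis P5·P0 via (30.915,4.2): [(29.7794, 0) (92, 0) (92, 18) (34.6464, 18)]  |A|=1076.1684
3. ⊥bis P5·P1 via (40,4.575): [(30.9735, 4.4164) (29.7794, 0) (92, 0) (92, 5.4889)]  |A|=304.8781
4. ⊥bis P5·P2 via (44.175,5.145): [(44.5802, 4.6555) (30.9735, 4.4164) (29.7794, 0) (48.4344, 0)]  |A|=73.3277
5. ⊥bis P5·P3 via (21.17,9.14): [(44.5802, 4.6555) (30.9735, 4.4164) (29.7794, 0) (48.4344, 0)]  |A|=73.3277
6. ⊥bis P5·P4 via (64.11,5.9): [(44.5802, 4.6555) (30.9735, 4.4164) (29.7794, 0) (48.4344, 0)]  |A|=73.3277
7. ⊥bis P5·P6 via (31.565,1.955): [(44.5802, 4.6555) (31.6306, 4.4279) (31.5132, 0) (48.4344, 0)]  |A|=68.0451
8. ⊥bis P5·P7 via (45.48,3.635): [(45.5204, 3.5199) (44.5802, 4.6555) (31.6306, 4.4279) (31.5132, 0) (46.7553, 0)]  |A|=65.0898
9. canonical 5-gon: [(45.5204, 3.5199) (44.5802, 4.6555) (31.6306, 4.4279) (31.5132, 0) (46.7553, 0)]
10. shoelace: 65.0898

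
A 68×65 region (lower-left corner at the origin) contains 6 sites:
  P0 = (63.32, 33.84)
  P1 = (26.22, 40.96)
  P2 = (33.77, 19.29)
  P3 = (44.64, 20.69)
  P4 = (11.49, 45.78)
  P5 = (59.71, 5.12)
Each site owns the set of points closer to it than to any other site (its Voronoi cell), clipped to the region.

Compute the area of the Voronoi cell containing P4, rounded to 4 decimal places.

1. box [0,68]×[0,65]: [(0, 0) (68, 0) (68, 65) (0, 65)]
2. ⊥bis P4·P0 via (37.405,39.81): [(0, 0) (28.234, 0) (43.208, 65) (0, 65)]  |A|=2321.8654
3. ⊥bis P4·P1 via (18.855,43.37): [(0, 0) (4.6633, 0) (25.9328, 65) (0, 65)]  |A|=994.3753
4. ⊥bis P4·P2 via (22.63,32.535): [(0, 13.5015) (12.5298, 24.04) (25.9328, 65) (0, 65)]  |A|=853.7367
5. ⊥bis P4·P3 via (28.065,33.235): [(0, 13.5015) (12.5298, 24.04) (25.9328, 65) (0, 65)]  |A|=853.7367
6. ⊥bis P4·P5 via (35.6,25.45): [(0, 13.5015) (12.5298, 24.04) (25.9328, 65) (0, 65)]  |A|=853.7367
7. canonical 4-gon: [(0, 13.5015) (12.5298, 24.04) (25.9328, 65) (0, 65)]
8. shoelace: 853.7367

Area of P4's cell: 853.7367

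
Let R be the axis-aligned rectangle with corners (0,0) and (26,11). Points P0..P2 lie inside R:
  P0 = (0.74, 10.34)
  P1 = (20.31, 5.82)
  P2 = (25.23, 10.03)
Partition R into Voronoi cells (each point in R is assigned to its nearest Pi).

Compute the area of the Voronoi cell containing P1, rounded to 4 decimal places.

Area of P1's cell: 156.7058

1. box [0,26]×[0,11]: [(0, 0) (26, 0) (26, 11) (0, 11)]
2. ⊥bis P1·P0 via (10.525,8.08): [(8.6588, 0) (26, 0) (26, 11) (11.1994, 11)]  |A|=176.7798
3. ⊥bis P1·P2 via (22.77,7.925): [(8.6588, 0) (26, 0) (26, 4.1503) (20.1388, 11) (11.1994, 11)]  |A|=156.7058
4. canonical 5-gon: [(8.6588, 0) (26, 0) (26, 4.1503) (20.1388, 11) (11.1994, 11)]
5. shoelace: 156.7058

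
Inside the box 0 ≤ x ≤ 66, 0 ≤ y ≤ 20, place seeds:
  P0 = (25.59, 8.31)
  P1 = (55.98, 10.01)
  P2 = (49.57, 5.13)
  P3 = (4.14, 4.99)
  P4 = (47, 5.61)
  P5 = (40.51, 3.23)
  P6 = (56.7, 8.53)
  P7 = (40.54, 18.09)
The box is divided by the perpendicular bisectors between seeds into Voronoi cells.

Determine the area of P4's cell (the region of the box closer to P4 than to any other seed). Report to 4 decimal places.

1. box [0,66]×[0,20]: [(0, 0) (66, 0) (66, 20) (0, 20)]
2. ⊥bis P4·P0 via (36.295,6.96): [(35.4173, 0) (66, 0) (66, 20) (37.9395, 20)]  |A|=586.4326
3. ⊥bis P4·P1 via (51.49,7.81): [(35.4173, 0) (55.3167, 0) (45.5172, 20) (37.9395, 20)]  |A|=274.7715
4. ⊥bis P4·P2 via (48.285,5.37): [(35.4173, 0) (47.282, 0) (49.4995, 11.8725) (45.5172, 20) (37.9395, 20)]  |A|=227.0757
5. ⊥bis P4·P3 via (25.57,5.3): [(35.4173, 0) (47.282, 0) (49.4995, 11.8725) (45.5172, 20) (37.9395, 20)]  |A|=227.0757
6. ⊥bis P4·P5 via (43.755,4.42): [(45.3759, 0) (47.282, 0) (49.4995, 11.8725) (45.5172, 20) (38.0415, 20)]  |A|=126.4689
7. ⊥bis P4·P6 via (51.85,7.07): [(45.3759, 0) (47.282, 0) (49.4995, 11.8725) (45.5172, 20) (38.0415, 20)]  |A|=126.4689
8. ⊥bis P4·P7 via (43.77,11.85): [(41.4674, 10.6581) (45.3759, 0) (47.282, 0) (49.4995, 11.8725) (48.3491, 14.2203)]  |A|=66.6193
9. canonical 5-gon: [(41.4674, 10.6581) (45.3759, 0) (47.282, 0) (49.4995, 11.8725) (48.3491, 14.2203)]
10. shoelace: 66.6193

Area of P4's cell: 66.6193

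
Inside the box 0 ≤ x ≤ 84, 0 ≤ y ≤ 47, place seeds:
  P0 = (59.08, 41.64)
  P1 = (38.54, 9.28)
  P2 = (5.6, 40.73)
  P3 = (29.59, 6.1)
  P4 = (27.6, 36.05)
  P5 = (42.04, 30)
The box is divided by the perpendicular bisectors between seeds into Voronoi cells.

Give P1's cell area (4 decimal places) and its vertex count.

Area of P1's cell: 754.3938 (6 vertices)

1. box [0,84]×[0,47]: [(0, 0) (84, 0) (84, 47) (0, 47)]
2. ⊥bis P1·P0 via (48.81,25.46): [(0, 0) (84, 0) (84, 3.1237) (14.8745, 47) (0, 47)]  |A|=2431.5153
3. ⊥bis P1·P2 via (22.07,25.005): [(0, 1.8894) (0, 0) (84, 0) (84, 3.1237) (32.4307, 35.8565)]  |A|=1617.1547
4. ⊥bis P1·P3 via (34.065,7.69): [(26.3282, 29.4649) (36.7973, 0) (84, 0) (84, 3.1237) (32.4307, 35.8565)]  |A|=1050.1672
5. ⊥bis P1·P4 via (33.07,22.665): [(29.2927, 21.1214) (36.7973, 0) (84, 0) (84, 3.1237) (45.3239, 27.6728)]  |A|=907.403
6. ⊥bis P1·P5 via (40.29,19.64): [(29.9442, 21.3876) (29.2927, 21.1214) (36.7973, 0) (84, 0) (84, 3.1237) (64.3938, 15.5684)]  |A|=754.3938
7. canonical 6-gon: [(29.9442, 21.3876) (29.2927, 21.1214) (36.7973, 0) (84, 0) (84, 3.1237) (64.3938, 15.5684)]
8. shoelace: 754.3938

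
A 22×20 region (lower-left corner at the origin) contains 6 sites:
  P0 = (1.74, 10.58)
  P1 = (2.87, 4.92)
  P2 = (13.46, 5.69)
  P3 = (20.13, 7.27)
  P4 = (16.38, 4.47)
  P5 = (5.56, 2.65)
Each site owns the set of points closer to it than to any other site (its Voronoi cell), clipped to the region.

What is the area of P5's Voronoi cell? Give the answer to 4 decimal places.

1. box [0,22]×[0,20]: [(0, 0) (22, 0) (22, 20) (0, 20)]
2. ⊥bis P5·P0 via (3.65,6.615): [(0, 4.8567) (0, 0) (22, 0) (22, 15.4545)]  |A|=223.4233
3. ⊥bis P5·P1 via (4.215,3.785): [(8.6258, 9.0119) (1.021, 0) (22, 0) (22, 15.4545)]  |A|=197.8762
4. ⊥bis P5·P2 via (9.51,4.17): [(7.9534, 8.2151) (1.021, 0) (11.1147, 0)]  |A|=41.4603
5. ⊥bis P5·P3 via (12.845,4.96): [(7.9534, 8.2151) (1.021, 0) (11.1147, 0)]  |A|=41.4603
6. ⊥bis P5·P4 via (10.97,3.56): [(7.9534, 8.2151) (1.021, 0) (11.1147, 0)]  |A|=41.4603
7. canonical 3-gon: [(7.9534, 8.2151) (1.021, 0) (11.1147, 0)]
8. shoelace: 41.4603

Area of P5's cell: 41.4603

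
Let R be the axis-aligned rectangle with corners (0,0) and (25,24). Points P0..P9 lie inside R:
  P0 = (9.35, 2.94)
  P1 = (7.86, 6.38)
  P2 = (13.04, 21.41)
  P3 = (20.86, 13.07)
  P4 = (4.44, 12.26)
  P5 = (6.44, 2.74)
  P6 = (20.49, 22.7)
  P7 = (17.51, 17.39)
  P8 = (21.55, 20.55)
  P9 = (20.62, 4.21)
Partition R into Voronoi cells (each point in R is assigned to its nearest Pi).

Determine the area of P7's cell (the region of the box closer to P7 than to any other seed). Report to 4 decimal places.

Area of P7's cell: 51.5196

1. box [0,25]×[0,24]: [(0, 0) (25, 0) (25, 24) (0, 24)]
2. ⊥bis P7·P0 via (13.43,10.165): [(0, 17.749) (25, 3.6314) (25, 24) (0, 24)]  |A|=332.7456
3. ⊥bis P7·P1 via (12.685,11.885): [(0, 23.0031) (16.8525, 8.2323) (25, 3.6314) (25, 24) (0, 24)]  |A|=288.4733
4. ⊥bis P7·P2 via (15.275,19.4): [(10.354, 13.9281) (16.8525, 8.2323) (25, 3.6314) (25, 24) (19.4119, 24)]  |A|=185.5549
5. ⊥bis P7·P3 via (19.185,15.23): [(10.354, 13.9281) (13.7114, 10.9854) (25, 19.7393) (25, 24) (19.4119, 24)]  |A|=90.6471
6. ⊥bis P7·P4 via (10.975,14.825): [(11.0314, 14.6814) (11.8373, 12.6279) (13.7114, 10.9854) (25, 19.7393) (25, 24) (19.4119, 24)]  |A|=89.6481
7. ⊥bis P7·P5 via (11.975,10.065): [(11.0314, 14.6814) (11.8373, 12.6279) (13.7114, 10.9854) (25, 19.7393) (25, 24) (19.4119, 24)]  |A|=89.6481
8. ⊥bis P7·P6 via (19,20.045): [(16.9099, 21.218) (11.0314, 14.6814) (11.8373, 12.6279) (13.7114, 10.9854) (22.7096, 17.9632)]  |A|=55.7624
9. ⊥bis P7·P8 via (19.53,18.97): [(18.446, 20.3559) (16.9099, 21.218) (11.0314, 14.6814) (11.8373, 12.6279) (13.7114, 10.9854) (21.2206, 16.8086)]  |A|=51.5196
10. ⊥bis P7·P9 via (19.065,10.8): [(18.446, 20.3559) (16.9099, 21.218) (11.0314, 14.6814) (11.8373, 12.6279) (13.7114, 10.9854) (21.2206, 16.8086)]  |A|=51.5196
11. canonical 6-gon: [(18.446, 20.3559) (16.9099, 21.218) (11.0314, 14.6814) (11.8373, 12.6279) (13.7114, 10.9854) (21.2206, 16.8086)]
12. shoelace: 51.5196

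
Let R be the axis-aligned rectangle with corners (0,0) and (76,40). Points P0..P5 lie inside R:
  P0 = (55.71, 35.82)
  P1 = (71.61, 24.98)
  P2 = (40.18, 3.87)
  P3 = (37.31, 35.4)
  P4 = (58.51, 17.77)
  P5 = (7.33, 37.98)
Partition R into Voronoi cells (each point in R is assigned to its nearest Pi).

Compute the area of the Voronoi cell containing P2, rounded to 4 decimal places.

1. box [0,76]×[0,40]: [(0, 0) (76, 0) (76, 40) (0, 40)]
2. ⊥bis P2·P0 via (47.945,19.845): [(0, 0) (76, 0) (76, 6.2083) (6.4799, 40) (0, 40)]  |A|=1865.3979
3. ⊥bis P2·P1 via (55.895,14.425): [(0, 0) (65.5836, 0) (54.3436, 16.7348) (6.4799, 40) (0, 40)]  |A|=1711.0153
4. ⊥bis P2·P3 via (38.745,19.635): [(0, 16.1083) (0, 0) (65.5836, 0) (54.3436, 16.7348) (46.8578, 20.3735)]  |A|=1087.6687
5. ⊥bis P2·P4 via (49.345,10.82): [(42.4076, 19.9684) (0, 16.1083) (0, 0) (57.55, 0)]  |A|=916.1468
6. ⊥bis P2·P5 via (23.755,20.925): [(42.4076, 19.9684) (20.711, 17.9935) (2.0274, 0) (57.55, 0)]  |A|=731.0976
7. canonical 4-gon: [(42.4076, 19.9684) (20.711, 17.9935) (2.0274, 0) (57.55, 0)]
8. shoelace: 731.0976

Area of P2's cell: 731.0976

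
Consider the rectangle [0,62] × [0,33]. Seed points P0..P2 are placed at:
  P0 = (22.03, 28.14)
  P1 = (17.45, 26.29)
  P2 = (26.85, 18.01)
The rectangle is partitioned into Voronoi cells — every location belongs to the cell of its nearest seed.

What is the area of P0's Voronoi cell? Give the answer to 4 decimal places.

Area of P0's cell: 155.2869

1. box [0,62]×[0,33]: [(0, 0) (62, 0) (62, 33) (0, 33)]
2. ⊥bis P0·P1 via (19.74,27.215): [(30.733, 0) (62, 0) (62, 33) (17.4033, 33)]  |A|=1251.7523
3. ⊥bis P0·P2 via (24.44,23.075): [(21.9004, 21.8666) (45.299, 33) (17.4033, 33)]  |A|=155.2869
4. canonical 3-gon: [(21.9004, 21.8666) (45.299, 33) (17.4033, 33)]
5. shoelace: 155.2869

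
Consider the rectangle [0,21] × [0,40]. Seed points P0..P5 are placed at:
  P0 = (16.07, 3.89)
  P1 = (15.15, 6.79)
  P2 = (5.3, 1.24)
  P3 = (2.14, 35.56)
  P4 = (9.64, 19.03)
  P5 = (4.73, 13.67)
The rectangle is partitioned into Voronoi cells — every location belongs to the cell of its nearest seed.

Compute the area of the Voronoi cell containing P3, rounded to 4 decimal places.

1. box [0,21]×[0,40]: [(0, 0) (21, 0) (21, 40) (0, 40)]
2. ⊥bis P3·P0 via (9.105,19.725): [(0, 15.7202) (21, 24.957) (21, 40) (0, 40)]  |A|=412.8896
3. ⊥bis P3·P1 via (8.645,21.175): [(0, 17.2657) (21, 26.762) (21, 40) (0, 40)]  |A|=377.7093
4. ⊥bis P3·P2 via (3.72,18.4): [(0, 18.0575) (2.1987, 18.2599) (21, 26.762) (21, 40) (0, 40)]  |A|=376.8388
5. ⊥bis P3·P4 via (5.89,27.295): [(0, 24.6226) (21, 34.1507) (21, 40) (0, 40)]  |A|=222.8803
6. ⊥bis P3·P5 via (3.435,24.615): [(0, 24.6226) (21, 34.1507) (21, 40) (0, 40)]  |A|=222.8803
7. canonical 4-gon: [(0, 24.6226) (21, 34.1507) (21, 40) (0, 40)]
8. shoelace: 222.8803

Area of P3's cell: 222.8803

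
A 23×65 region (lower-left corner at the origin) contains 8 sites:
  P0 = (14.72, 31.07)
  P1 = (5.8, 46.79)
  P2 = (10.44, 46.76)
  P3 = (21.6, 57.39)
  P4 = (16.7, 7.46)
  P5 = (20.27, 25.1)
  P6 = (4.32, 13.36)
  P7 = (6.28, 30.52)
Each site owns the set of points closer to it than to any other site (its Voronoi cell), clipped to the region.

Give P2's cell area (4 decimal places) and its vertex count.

1. box [0,23]×[0,65]: [(0, 0) (23, 0) (23, 65) (0, 65)]
2. ⊥bis P2·P0 via (12.58,38.915): [(0, 35.4834) (23, 41.7574) (23, 65) (0, 65)]  |A|=606.731
3. ⊥bis P2·P1 via (8.12,46.775): [(8.0612, 37.6823) (23, 41.7574) (23, 65) (8.2378, 65)]  |A|=375.2419
4. ⊥bis P2·P3 via (16.02,52.075): [(8.2073, 60.2772) (8.0612, 37.6823) (23, 41.7574) (23, 44.747)]  |A|=190.5844
5. ⊥bis P2·P4 via (13.57,27.11): [(8.2073, 60.2772) (8.0612, 37.6823) (23, 41.7574) (23, 44.747)]  |A|=190.5844
6. ⊥bis P2·P5 via (15.355,35.93): [(8.2073, 60.2772) (8.0612, 37.6823) (23, 41.7574) (23, 44.747)]  |A|=190.5844
7. ⊥bis P2·P6 via (7.38,30.06): [(8.2073, 60.2772) (8.0612, 37.6823) (23, 41.7574) (23, 44.747)]  |A|=190.5844
8. ⊥bis P2·P7 via (8.36,38.64): [(8.2073, 60.2772) (8.0679, 38.7148) (10.0164, 38.2157) (23, 41.7574) (23, 44.747)]  |A|=189.5768
9. canonical 5-gon: [(8.2073, 60.2772) (8.0679, 38.7148) (10.0164, 38.2157) (23, 41.7574) (23, 44.747)]
10. shoelace: 189.5768

Area of P2's cell: 189.5768 (5 vertices)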